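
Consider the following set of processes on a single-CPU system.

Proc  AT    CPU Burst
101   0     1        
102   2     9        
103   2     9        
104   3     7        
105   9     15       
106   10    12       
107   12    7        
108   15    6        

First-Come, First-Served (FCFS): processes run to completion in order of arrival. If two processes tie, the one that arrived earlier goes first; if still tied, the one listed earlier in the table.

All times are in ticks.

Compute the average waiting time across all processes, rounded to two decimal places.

Schedule: | 101 0-1 | idle 1-2 | 102 2-11 | 103 11-20 | 104 20-27 | 105 27-42 | 106 42-54 | 107 54-61 | 108 61-67 |
Completion: 101=1  102=11  103=20  104=27  105=42  106=54  107=61  108=67
Turnaround (C−A): 101=1  102=9  103=18  104=24  105=33  106=44  107=49  108=52
Waiting times: 101=0, 102=0, 103=9, 104=17, 105=18, 106=32, 107=42, 108=46
Average waiting = (0+0+9+17+18+32+42+46) / 8 = 164/8 = 20.50

20.50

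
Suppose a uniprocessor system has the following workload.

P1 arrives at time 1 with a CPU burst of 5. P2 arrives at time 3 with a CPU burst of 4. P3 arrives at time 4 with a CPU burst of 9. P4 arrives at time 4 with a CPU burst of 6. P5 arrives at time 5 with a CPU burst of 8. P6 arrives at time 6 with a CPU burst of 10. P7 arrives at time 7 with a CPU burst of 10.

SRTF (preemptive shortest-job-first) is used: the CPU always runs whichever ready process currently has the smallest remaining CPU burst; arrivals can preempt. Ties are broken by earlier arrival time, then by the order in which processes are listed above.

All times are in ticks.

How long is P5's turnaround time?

19

Schedule: | idle 0-1 | P1 1-6 | P2 6-10 | P4 10-16 | P5 16-24 | P3 24-33 | P6 33-43 | P7 43-53 |
Completion: P1=6  P2=10  P3=33  P4=16  P5=24  P6=43  P7=53
Turnaround (C−A): P1=5  P2=7  P3=29  P4=12  P5=19  P6=37  P7=46
Turnaround(P5) = completion − arrival = 24 − 5 = 19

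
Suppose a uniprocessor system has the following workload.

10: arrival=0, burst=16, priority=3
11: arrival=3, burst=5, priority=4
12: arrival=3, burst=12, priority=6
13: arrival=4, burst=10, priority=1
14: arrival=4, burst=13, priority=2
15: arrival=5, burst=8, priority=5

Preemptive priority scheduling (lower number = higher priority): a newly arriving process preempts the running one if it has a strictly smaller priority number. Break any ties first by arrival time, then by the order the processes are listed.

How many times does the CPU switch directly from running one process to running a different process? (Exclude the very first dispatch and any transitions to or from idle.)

6

Schedule: | 10 0-4 | 13 4-14 | 14 14-27 | 10 27-39 | 11 39-44 | 15 44-52 | 12 52-64 |
Completion: 10=39  11=44  12=64  13=14  14=27  15=52
Turnaround (C−A): 10=39  11=41  12=61  13=10  14=23  15=47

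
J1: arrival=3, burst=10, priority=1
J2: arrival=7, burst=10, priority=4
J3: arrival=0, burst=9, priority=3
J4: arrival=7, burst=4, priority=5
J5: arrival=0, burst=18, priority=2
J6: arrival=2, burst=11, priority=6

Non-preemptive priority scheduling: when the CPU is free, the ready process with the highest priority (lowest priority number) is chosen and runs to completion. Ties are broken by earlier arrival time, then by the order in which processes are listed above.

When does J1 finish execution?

28

Schedule: | J5 0-18 | J1 18-28 | J3 28-37 | J2 37-47 | J4 47-51 | J6 51-62 |
Completion: J1=28  J2=47  J3=37  J4=51  J5=18  J6=62
Turnaround (C−A): J1=25  J2=40  J3=37  J4=44  J5=18  J6=60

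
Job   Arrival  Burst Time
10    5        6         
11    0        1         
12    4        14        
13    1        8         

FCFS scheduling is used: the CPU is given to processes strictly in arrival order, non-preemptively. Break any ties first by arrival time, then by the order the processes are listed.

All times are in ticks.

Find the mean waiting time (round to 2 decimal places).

Schedule: | 11 0-1 | 13 1-9 | 12 9-23 | 10 23-29 |
Completion: 10=29  11=1  12=23  13=9
Turnaround (C−A): 10=24  11=1  12=19  13=8
Waiting times: 10=18, 11=0, 12=5, 13=0
Average waiting = (18+0+5+0) / 4 = 23/4 = 5.75

5.75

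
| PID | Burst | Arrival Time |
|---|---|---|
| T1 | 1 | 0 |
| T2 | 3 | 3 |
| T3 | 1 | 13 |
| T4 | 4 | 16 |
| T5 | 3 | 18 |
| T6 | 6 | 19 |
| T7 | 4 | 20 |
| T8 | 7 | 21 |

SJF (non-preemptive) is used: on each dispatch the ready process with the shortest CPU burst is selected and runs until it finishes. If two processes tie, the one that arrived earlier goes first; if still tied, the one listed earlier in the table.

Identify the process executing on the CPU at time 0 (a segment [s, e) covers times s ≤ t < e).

T1

Timeline: | T1 0-1 | idle 1-3 | T2 3-6 | idle 6-13 | T3 13-14 | idle 14-16 | T4 16-20 | T5 20-23 | T7 23-27 | T6 27-33 | T8 33-40 |
Completion: T1=1  T2=6  T3=14  T4=20  T5=23  T6=33  T7=27  T8=40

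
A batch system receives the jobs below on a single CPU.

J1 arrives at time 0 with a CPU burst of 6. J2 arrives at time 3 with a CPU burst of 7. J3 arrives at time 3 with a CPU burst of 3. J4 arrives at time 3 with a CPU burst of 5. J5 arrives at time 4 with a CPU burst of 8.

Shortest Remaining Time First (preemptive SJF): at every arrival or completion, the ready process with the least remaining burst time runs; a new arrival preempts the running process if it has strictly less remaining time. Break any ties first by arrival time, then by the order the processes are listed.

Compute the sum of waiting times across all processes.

Schedule: | J1 0-6 | J3 6-9 | J4 9-14 | J2 14-21 | J5 21-29 |
Completion: J1=6  J2=21  J3=9  J4=14  J5=29
Turnaround (C−A): J1=6  J2=18  J3=6  J4=11  J5=25
Waiting = turnaround − burst: J1=0, J2=11, J3=3, J4=6, J5=17
Total waiting = 0 + 11 + 3 + 6 + 17 = 37

37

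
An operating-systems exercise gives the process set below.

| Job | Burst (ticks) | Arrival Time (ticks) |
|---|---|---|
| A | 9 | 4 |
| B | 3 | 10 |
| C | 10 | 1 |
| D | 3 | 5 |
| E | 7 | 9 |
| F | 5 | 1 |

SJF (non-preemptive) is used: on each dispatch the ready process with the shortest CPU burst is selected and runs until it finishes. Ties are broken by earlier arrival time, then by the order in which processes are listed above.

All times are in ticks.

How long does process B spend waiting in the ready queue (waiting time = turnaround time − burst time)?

Schedule: | idle 0-1 | F 1-6 | D 6-9 | E 9-16 | B 16-19 | A 19-28 | C 28-38 |
Completion: A=28  B=19  C=38  D=9  E=16  F=6
Waiting(B) = turnaround − burst = 9 − 3 = 6

6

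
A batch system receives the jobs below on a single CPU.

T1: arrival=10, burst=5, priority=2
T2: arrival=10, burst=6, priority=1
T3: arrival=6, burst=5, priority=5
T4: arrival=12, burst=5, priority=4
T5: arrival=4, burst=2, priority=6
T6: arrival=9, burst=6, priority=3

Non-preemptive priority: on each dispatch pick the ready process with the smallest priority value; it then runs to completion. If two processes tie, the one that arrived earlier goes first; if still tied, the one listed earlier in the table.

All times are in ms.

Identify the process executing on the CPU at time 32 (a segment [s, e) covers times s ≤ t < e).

T4

Gantt: | idle 0-4 | T5 4-6 | T3 6-11 | T2 11-17 | T1 17-22 | T6 22-28 | T4 28-33 |
Completion: T1=22  T2=17  T3=11  T4=33  T5=6  T6=28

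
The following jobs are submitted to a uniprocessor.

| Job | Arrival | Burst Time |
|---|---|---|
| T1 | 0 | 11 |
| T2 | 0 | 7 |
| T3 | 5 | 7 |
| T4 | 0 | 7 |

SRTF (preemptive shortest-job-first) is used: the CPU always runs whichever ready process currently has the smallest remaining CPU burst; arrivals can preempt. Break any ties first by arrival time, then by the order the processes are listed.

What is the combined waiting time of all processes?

Gantt: | T2 0-7 | T4 7-14 | T3 14-21 | T1 21-32 |
Completion: T1=32  T2=7  T3=21  T4=14
Waiting = turnaround − burst: T1=21, T2=0, T3=9, T4=7
Total waiting = 21 + 0 + 9 + 7 = 37

37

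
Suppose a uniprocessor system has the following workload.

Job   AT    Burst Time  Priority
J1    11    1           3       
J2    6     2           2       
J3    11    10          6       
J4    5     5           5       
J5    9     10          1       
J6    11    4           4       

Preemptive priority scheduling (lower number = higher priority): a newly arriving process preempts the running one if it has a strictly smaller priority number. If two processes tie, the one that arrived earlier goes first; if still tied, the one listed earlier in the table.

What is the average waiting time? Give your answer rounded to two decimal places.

8.33

Schedule: | idle 0-5 | J4 5-6 | J2 6-8 | J4 8-9 | J5 9-19 | J1 19-20 | J6 20-24 | J4 24-27 | J3 27-37 |
Completion: J1=20  J2=8  J3=37  J4=27  J5=19  J6=24
Turnaround (C−A): J1=9  J2=2  J3=26  J4=22  J5=10  J6=13
Waiting times: J1=8, J2=0, J3=16, J4=17, J5=0, J6=9
Average waiting = (8+0+16+17+0+9) / 6 = 50/6 = 8.33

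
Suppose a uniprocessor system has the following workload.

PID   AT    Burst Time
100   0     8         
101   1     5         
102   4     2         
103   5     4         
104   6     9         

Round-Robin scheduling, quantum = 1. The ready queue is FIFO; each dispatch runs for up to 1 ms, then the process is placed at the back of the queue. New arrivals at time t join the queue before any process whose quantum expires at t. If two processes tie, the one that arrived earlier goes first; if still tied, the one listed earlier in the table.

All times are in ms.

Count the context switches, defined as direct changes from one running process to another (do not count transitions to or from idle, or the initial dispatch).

Gantt: | 100 0-1 | 101 1-2 | 100 2-3 | 101 3-4 | 100 4-5 | 102 5-6 | 101 6-7 | 103 7-8 | 100 8-9 | 104 9-10 | 102 10-11 | 101 11-12 | 103 12-13 | 100 13-14 | 104 14-15 | 101 15-16 | 103 16-17 | 100 17-18 | 104 18-19 | 103 19-20 | 100 20-21 | 104 21-22 | 100 22-23 | 104 23-28 |
Completion: 100=23  101=16  102=11  103=20  104=28

23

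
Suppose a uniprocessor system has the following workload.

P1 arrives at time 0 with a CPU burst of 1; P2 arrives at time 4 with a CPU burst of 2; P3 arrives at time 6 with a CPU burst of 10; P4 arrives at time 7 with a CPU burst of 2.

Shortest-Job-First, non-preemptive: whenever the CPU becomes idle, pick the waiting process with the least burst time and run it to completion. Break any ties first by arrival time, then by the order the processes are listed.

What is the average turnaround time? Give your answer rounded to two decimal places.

Gantt: | P1 0-1 | idle 1-4 | P2 4-6 | P3 6-16 | P4 16-18 |
Completion: P1=1  P2=6  P3=16  P4=18
Turnaround times: P1=1, P2=2, P3=10, P4=11
Average turnaround = (1+2+10+11) / 4 = 24/4 = 6.00

6.00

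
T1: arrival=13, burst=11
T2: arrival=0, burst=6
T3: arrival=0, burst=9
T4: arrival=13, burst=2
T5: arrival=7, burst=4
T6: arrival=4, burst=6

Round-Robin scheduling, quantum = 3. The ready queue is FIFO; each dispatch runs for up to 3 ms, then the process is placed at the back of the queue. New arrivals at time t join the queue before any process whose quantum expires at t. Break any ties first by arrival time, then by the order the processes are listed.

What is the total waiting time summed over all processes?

Timeline: | T2 0-3 | T3 3-6 | T2 6-9 | T6 9-12 | T3 12-15 | T5 15-18 | T6 18-21 | T1 21-24 | T4 24-26 | T3 26-29 | T5 29-30 | T1 30-38 |
Completion: T1=38  T2=9  T3=29  T4=26  T5=30  T6=21
Turnaround (C−A): T1=25  T2=9  T3=29  T4=13  T5=23  T6=17
Waiting = turnaround − burst: T1=14, T2=3, T3=20, T4=11, T5=19, T6=11
Total waiting = 14 + 3 + 20 + 11 + 19 + 11 = 78

78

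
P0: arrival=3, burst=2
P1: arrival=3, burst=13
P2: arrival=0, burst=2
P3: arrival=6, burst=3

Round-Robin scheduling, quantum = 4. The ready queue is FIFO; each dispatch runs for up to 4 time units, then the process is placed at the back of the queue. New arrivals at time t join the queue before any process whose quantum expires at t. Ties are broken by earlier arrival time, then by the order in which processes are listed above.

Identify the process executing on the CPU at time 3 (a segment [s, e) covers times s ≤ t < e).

Schedule: | P2 0-2 | idle 2-3 | P0 3-5 | P1 5-9 | P3 9-12 | P1 12-21 |
Completion: P0=5  P1=21  P2=2  P3=12

P0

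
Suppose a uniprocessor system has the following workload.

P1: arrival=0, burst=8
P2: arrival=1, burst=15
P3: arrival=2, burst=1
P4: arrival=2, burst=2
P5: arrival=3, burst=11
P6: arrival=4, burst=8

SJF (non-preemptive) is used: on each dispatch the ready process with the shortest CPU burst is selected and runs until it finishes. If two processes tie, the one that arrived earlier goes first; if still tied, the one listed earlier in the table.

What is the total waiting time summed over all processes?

Schedule: | P1 0-8 | P3 8-9 | P4 9-11 | P6 11-19 | P5 19-30 | P2 30-45 |
Completion: P1=8  P2=45  P3=9  P4=11  P5=30  P6=19
Waiting = turnaround − burst: P1=0, P2=29, P3=6, P4=7, P5=16, P6=7
Total waiting = 0 + 29 + 6 + 7 + 16 + 7 = 65

65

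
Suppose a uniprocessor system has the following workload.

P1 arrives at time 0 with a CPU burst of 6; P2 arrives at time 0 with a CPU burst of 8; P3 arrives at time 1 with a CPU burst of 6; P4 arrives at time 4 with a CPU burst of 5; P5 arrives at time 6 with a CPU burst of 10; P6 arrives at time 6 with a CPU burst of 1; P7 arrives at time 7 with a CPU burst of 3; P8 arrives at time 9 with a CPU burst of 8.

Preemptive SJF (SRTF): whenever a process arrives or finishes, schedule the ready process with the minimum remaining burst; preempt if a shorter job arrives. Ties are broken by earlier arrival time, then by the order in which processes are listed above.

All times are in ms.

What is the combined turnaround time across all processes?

Timeline: | P1 0-6 | P6 6-7 | P7 7-10 | P4 10-15 | P3 15-21 | P2 21-29 | P8 29-37 | P5 37-47 |
Completion: P1=6  P2=29  P3=21  P4=15  P5=47  P6=7  P7=10  P8=37
Turnaround (C−A): P1=6  P2=29  P3=20  P4=11  P5=41  P6=1  P7=3  P8=28
Turnaround = completion − arrival: P1=6, P2=29, P3=20, P4=11, P5=41, P6=1, P7=3, P8=28
Total turnaround = 6 + 29 + 20 + 11 + 41 + 1 + 3 + 28 = 139

139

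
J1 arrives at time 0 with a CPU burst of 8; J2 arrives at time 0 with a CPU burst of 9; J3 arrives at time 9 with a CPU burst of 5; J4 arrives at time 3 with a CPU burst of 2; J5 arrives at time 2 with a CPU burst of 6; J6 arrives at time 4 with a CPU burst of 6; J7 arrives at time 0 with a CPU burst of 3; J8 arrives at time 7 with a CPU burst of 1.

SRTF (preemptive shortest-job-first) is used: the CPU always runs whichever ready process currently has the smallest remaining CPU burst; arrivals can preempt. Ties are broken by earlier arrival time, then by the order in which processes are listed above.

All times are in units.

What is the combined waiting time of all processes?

Timeline: | J7 0-3 | J4 3-5 | J5 5-7 | J8 7-8 | J5 8-12 | J3 12-17 | J6 17-23 | J1 23-31 | J2 31-40 |
Completion: J1=31  J2=40  J3=17  J4=5  J5=12  J6=23  J7=3  J8=8
Turnaround (C−A): J1=31  J2=40  J3=8  J4=2  J5=10  J6=19  J7=3  J8=1
Waiting = turnaround − burst: J1=23, J2=31, J3=3, J4=0, J5=4, J6=13, J7=0, J8=0
Total waiting = 23 + 31 + 3 + 0 + 4 + 13 + 0 + 0 = 74

74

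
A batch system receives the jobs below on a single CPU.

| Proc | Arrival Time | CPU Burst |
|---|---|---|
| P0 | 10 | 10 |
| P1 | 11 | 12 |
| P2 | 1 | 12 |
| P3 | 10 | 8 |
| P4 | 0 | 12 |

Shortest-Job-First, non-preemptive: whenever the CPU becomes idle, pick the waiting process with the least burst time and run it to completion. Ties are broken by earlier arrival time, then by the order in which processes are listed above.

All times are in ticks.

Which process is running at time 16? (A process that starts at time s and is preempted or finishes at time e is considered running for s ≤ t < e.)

P3

Gantt: | P4 0-12 | P3 12-20 | P0 20-30 | P2 30-42 | P1 42-54 |
Completion: P0=30  P1=54  P2=42  P3=20  P4=12
Turnaround (C−A): P0=20  P1=43  P2=41  P3=10  P4=12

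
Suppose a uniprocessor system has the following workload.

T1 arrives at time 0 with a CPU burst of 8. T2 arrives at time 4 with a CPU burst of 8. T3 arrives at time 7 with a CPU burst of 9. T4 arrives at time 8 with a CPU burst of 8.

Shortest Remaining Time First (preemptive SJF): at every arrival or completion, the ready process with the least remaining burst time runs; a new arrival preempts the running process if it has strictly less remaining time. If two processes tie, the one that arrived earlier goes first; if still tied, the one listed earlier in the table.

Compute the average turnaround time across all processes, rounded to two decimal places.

Timeline: | T1 0-8 | T2 8-16 | T4 16-24 | T3 24-33 |
Completion: T1=8  T2=16  T3=33  T4=24
Turnaround (C−A): T1=8  T2=12  T3=26  T4=16
Turnaround times: T1=8, T2=12, T3=26, T4=16
Average turnaround = (8+12+26+16) / 4 = 62/4 = 15.50

15.50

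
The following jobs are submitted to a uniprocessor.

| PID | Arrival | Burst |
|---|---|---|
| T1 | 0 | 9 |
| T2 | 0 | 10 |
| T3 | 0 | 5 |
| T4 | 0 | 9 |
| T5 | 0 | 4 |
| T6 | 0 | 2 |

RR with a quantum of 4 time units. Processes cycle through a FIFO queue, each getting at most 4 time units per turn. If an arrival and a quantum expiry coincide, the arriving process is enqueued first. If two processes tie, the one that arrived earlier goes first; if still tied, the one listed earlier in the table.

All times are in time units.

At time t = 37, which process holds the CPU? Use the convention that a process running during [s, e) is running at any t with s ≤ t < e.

T2

Schedule: | T1 0-4 | T2 4-8 | T3 8-12 | T4 12-16 | T5 16-20 | T6 20-22 | T1 22-26 | T2 26-30 | T3 30-31 | T4 31-35 | T1 35-36 | T2 36-38 | T4 38-39 |
Completion: T1=36  T2=38  T3=31  T4=39  T5=20  T6=22
Turnaround (C−A): T1=36  T2=38  T3=31  T4=39  T5=20  T6=22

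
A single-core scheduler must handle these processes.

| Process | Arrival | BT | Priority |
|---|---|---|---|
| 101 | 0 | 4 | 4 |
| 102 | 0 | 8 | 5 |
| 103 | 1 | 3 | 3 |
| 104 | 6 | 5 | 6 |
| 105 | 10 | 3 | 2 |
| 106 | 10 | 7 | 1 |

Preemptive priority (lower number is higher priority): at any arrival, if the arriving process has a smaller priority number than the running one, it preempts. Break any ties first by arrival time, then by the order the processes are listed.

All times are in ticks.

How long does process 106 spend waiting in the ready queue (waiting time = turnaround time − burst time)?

Timeline: | 101 0-1 | 103 1-4 | 101 4-7 | 102 7-10 | 106 10-17 | 105 17-20 | 102 20-25 | 104 25-30 |
Completion: 101=7  102=25  103=4  104=30  105=20  106=17
Turnaround (C−A): 101=7  102=25  103=3  104=24  105=10  106=7
Waiting(106) = turnaround − burst = 7 − 7 = 0

0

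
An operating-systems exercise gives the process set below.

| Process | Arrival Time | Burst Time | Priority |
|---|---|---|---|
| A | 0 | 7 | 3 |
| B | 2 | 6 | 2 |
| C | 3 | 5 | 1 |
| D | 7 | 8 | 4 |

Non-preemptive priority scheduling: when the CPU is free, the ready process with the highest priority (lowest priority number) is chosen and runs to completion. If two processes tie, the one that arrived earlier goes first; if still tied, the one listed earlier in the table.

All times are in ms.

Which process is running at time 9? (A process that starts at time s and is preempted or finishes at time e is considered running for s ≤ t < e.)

Gantt: | A 0-7 | C 7-12 | B 12-18 | D 18-26 |
Completion: A=7  B=18  C=12  D=26

C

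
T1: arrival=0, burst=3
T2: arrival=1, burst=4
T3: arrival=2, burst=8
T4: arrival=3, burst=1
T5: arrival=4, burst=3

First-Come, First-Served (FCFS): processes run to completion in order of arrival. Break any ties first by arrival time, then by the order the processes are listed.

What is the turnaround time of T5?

Timeline: | T1 0-3 | T2 3-7 | T3 7-15 | T4 15-16 | T5 16-19 |
Completion: T1=3  T2=7  T3=15  T4=16  T5=19
Turnaround (C−A): T1=3  T2=6  T3=13  T4=13  T5=15
Turnaround(T5) = completion − arrival = 19 − 4 = 15

15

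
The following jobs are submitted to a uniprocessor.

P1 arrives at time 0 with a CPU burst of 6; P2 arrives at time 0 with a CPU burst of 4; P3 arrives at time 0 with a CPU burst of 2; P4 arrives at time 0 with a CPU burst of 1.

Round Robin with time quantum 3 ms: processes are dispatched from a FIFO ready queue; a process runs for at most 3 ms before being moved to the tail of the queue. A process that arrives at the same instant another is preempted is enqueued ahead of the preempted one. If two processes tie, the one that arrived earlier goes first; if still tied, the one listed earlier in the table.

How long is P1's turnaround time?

Timeline: | P1 0-3 | P2 3-6 | P3 6-8 | P4 8-9 | P1 9-12 | P2 12-13 |
Completion: P1=12  P2=13  P3=8  P4=9
Turnaround (C−A): P1=12  P2=13  P3=8  P4=9
Turnaround(P1) = completion − arrival = 12 − 0 = 12

12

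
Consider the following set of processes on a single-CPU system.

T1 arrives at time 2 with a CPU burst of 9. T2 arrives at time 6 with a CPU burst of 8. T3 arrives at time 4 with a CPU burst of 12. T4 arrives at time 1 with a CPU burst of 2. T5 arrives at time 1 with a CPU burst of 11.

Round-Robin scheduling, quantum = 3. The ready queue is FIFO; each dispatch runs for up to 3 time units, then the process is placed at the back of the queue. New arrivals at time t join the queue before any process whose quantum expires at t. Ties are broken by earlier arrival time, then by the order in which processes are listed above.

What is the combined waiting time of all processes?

Gantt: | idle 0-1 | T4 1-3 | T5 3-6 | T1 6-9 | T3 9-12 | T2 12-15 | T5 15-18 | T1 18-21 | T3 21-24 | T2 24-27 | T5 27-30 | T1 30-33 | T3 33-36 | T2 36-38 | T5 38-40 | T3 40-43 |
Completion: T1=33  T2=38  T3=43  T4=3  T5=40
Waiting = turnaround − burst: T1=22, T2=24, T3=27, T4=0, T5=28
Total waiting = 22 + 24 + 27 + 0 + 28 = 101

101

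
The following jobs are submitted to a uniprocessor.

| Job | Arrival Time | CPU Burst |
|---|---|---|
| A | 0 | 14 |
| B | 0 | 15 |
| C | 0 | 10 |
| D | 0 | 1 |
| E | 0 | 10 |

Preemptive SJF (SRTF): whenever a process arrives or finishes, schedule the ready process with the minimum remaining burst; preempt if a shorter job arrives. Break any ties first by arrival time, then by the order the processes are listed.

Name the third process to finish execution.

Schedule: | D 0-1 | C 1-11 | E 11-21 | A 21-35 | B 35-50 |
Completion: A=35  B=50  C=11  D=1  E=21
Finish order: D → C → E → A → B

E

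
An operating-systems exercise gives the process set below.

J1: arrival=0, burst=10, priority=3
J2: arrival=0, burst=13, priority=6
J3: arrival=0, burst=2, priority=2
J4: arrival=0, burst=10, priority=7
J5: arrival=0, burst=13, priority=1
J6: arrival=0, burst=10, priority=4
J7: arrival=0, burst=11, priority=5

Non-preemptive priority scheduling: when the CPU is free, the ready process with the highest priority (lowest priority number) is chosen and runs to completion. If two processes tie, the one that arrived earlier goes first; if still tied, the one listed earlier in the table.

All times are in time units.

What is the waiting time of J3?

Gantt: | J5 0-13 | J3 13-15 | J1 15-25 | J6 25-35 | J7 35-46 | J2 46-59 | J4 59-69 |
Completion: J1=25  J2=59  J3=15  J4=69  J5=13  J6=35  J7=46
Turnaround (C−A): J1=25  J2=59  J3=15  J4=69  J5=13  J6=35  J7=46
Waiting(J3) = turnaround − burst = 15 − 2 = 13

13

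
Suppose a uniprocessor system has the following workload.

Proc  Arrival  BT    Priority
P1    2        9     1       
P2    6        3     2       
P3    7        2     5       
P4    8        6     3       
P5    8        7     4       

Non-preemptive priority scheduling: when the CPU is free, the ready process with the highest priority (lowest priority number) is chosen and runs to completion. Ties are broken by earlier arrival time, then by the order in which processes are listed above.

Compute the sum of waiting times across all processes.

43

Gantt: | idle 0-2 | P1 2-11 | P2 11-14 | P4 14-20 | P5 20-27 | P3 27-29 |
Completion: P1=11  P2=14  P3=29  P4=20  P5=27
Turnaround (C−A): P1=9  P2=8  P3=22  P4=12  P5=19
Waiting = turnaround − burst: P1=0, P2=5, P3=20, P4=6, P5=12
Total waiting = 0 + 5 + 20 + 6 + 12 = 43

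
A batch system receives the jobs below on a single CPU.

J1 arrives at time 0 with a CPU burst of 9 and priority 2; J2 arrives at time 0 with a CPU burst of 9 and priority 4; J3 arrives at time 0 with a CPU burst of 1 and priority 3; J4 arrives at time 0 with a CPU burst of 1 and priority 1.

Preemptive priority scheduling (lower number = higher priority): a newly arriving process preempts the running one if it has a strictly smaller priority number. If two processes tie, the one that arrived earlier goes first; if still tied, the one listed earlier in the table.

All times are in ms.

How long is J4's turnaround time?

1

Timeline: | J4 0-1 | J1 1-10 | J3 10-11 | J2 11-20 |
Completion: J1=10  J2=20  J3=11  J4=1
Turnaround(J4) = completion − arrival = 1 − 0 = 1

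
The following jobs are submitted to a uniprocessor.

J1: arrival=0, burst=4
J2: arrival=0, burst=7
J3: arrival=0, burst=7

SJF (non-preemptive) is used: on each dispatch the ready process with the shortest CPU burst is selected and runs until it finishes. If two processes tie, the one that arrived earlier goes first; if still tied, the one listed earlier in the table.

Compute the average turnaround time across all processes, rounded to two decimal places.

Schedule: | J1 0-4 | J2 4-11 | J3 11-18 |
Completion: J1=4  J2=11  J3=18
Turnaround (C−A): J1=4  J2=11  J3=18
Turnaround times: J1=4, J2=11, J3=18
Average turnaround = (4+11+18) / 3 = 33/3 = 11.00

11.00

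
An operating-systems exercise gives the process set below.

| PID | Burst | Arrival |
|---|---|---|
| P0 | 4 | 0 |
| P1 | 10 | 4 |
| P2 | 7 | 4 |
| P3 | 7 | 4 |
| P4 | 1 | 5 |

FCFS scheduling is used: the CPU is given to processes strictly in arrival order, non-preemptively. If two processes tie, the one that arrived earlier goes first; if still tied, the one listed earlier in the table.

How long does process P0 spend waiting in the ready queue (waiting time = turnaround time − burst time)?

Timeline: | P0 0-4 | P1 4-14 | P2 14-21 | P3 21-28 | P4 28-29 |
Completion: P0=4  P1=14  P2=21  P3=28  P4=29
Turnaround (C−A): P0=4  P1=10  P2=17  P3=24  P4=24
Waiting(P0) = turnaround − burst = 4 − 4 = 0

0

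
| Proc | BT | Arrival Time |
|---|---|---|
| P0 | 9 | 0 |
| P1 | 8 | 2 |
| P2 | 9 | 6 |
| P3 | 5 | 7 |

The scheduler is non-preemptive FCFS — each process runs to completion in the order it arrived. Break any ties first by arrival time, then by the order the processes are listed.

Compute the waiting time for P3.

Schedule: | P0 0-9 | P1 9-17 | P2 17-26 | P3 26-31 |
Completion: P0=9  P1=17  P2=26  P3=31
Turnaround (C−A): P0=9  P1=15  P2=20  P3=24
Waiting(P3) = turnaround − burst = 24 − 5 = 19

19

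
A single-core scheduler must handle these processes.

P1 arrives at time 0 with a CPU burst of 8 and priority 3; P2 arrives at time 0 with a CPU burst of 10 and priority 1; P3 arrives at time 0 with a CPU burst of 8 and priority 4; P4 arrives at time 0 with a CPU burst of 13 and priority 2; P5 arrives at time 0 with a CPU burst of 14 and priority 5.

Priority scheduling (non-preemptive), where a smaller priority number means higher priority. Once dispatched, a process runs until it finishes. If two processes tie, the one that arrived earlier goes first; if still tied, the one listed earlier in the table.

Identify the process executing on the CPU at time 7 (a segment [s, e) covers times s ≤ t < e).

Schedule: | P2 0-10 | P4 10-23 | P1 23-31 | P3 31-39 | P5 39-53 |
Completion: P1=31  P2=10  P3=39  P4=23  P5=53

P2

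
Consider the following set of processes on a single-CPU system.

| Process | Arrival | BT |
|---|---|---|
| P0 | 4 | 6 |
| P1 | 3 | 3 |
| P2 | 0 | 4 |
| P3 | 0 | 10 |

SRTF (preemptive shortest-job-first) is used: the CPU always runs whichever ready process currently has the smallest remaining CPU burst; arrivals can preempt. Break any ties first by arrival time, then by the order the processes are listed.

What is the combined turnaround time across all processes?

40

Gantt: | P2 0-4 | P1 4-7 | P0 7-13 | P3 13-23 |
Completion: P0=13  P1=7  P2=4  P3=23
Turnaround = completion − arrival: P0=9, P1=4, P2=4, P3=23
Total turnaround = 9 + 4 + 4 + 23 = 40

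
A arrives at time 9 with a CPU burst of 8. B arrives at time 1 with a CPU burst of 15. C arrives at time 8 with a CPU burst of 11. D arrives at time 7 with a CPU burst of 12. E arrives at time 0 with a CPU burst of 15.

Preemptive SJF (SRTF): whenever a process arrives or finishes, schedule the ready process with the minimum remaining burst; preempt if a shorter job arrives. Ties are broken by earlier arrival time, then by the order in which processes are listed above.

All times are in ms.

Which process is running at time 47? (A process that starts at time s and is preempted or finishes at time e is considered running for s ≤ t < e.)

B

Gantt: | E 0-15 | A 15-23 | C 23-34 | D 34-46 | B 46-61 |
Completion: A=23  B=61  C=34  D=46  E=15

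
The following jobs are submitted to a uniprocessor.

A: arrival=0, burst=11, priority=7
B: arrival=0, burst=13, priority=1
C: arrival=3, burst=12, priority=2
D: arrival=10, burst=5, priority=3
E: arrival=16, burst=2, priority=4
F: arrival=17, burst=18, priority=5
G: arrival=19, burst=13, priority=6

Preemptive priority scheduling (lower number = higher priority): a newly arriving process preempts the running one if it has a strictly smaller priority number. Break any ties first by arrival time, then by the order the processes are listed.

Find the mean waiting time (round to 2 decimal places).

21.14

Timeline: | B 0-13 | C 13-25 | D 25-30 | E 30-32 | F 32-50 | G 50-63 | A 63-74 |
Completion: A=74  B=13  C=25  D=30  E=32  F=50  G=63
Turnaround (C−A): A=74  B=13  C=22  D=20  E=16  F=33  G=44
Waiting times: A=63, B=0, C=10, D=15, E=14, F=15, G=31
Average waiting = (63+0+10+15+14+15+31) / 7 = 148/7 = 21.14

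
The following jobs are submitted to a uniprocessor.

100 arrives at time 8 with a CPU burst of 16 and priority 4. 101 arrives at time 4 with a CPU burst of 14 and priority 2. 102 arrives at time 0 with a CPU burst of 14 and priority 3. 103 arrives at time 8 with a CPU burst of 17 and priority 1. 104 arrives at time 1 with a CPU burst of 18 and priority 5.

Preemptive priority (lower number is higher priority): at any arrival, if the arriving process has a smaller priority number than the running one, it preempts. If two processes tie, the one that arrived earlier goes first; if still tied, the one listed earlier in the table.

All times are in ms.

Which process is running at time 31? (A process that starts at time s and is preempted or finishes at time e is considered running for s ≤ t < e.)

101

Timeline: | 102 0-4 | 101 4-8 | 103 8-25 | 101 25-35 | 102 35-45 | 100 45-61 | 104 61-79 |
Completion: 100=61  101=35  102=45  103=25  104=79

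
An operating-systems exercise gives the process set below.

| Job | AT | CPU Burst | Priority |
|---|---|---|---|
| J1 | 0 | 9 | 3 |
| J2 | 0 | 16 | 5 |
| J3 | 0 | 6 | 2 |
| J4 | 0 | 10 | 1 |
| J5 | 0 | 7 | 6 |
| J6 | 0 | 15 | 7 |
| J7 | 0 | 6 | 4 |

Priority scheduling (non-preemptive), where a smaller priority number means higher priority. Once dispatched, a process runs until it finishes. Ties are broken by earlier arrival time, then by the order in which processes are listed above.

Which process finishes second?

Gantt: | J4 0-10 | J3 10-16 | J1 16-25 | J7 25-31 | J2 31-47 | J5 47-54 | J6 54-69 |
Completion: J1=25  J2=47  J3=16  J4=10  J5=54  J6=69  J7=31
Turnaround (C−A): J1=25  J2=47  J3=16  J4=10  J5=54  J6=69  J7=31
Finish order: J4 → J3 → J1 → J7 → J2 → J5 → J6

J3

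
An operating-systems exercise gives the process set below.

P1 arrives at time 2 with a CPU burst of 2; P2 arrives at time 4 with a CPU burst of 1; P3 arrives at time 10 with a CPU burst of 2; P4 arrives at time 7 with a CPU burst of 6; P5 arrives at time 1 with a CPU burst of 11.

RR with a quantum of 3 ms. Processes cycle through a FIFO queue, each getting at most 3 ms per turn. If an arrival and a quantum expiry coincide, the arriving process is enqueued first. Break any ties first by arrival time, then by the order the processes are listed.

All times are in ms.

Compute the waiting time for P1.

2

Timeline: | idle 0-1 | P5 1-4 | P1 4-6 | P2 6-7 | P5 7-10 | P4 10-13 | P3 13-15 | P5 15-18 | P4 18-21 | P5 21-23 |
Completion: P1=6  P2=7  P3=15  P4=21  P5=23
Turnaround (C−A): P1=4  P2=3  P3=5  P4=14  P5=22
Waiting(P1) = turnaround − burst = 4 − 2 = 2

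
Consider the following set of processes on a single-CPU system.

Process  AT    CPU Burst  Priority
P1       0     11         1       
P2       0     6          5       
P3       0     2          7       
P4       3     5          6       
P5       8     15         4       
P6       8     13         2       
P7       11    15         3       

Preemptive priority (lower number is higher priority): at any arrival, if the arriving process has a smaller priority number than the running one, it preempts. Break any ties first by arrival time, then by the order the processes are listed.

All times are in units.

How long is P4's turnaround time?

Schedule: | P1 0-11 | P6 11-24 | P7 24-39 | P5 39-54 | P2 54-60 | P4 60-65 | P3 65-67 |
Completion: P1=11  P2=60  P3=67  P4=65  P5=54  P6=24  P7=39
Turnaround (C−A): P1=11  P2=60  P3=67  P4=62  P5=46  P6=16  P7=28
Turnaround(P4) = completion − arrival = 65 − 3 = 62

62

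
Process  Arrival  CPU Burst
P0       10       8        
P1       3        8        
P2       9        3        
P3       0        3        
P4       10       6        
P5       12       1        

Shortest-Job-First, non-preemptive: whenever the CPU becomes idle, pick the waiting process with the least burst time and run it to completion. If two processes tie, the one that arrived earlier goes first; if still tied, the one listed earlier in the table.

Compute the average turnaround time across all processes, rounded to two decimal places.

8.17

Timeline: | P3 0-3 | P1 3-11 | P2 11-14 | P5 14-15 | P4 15-21 | P0 21-29 |
Completion: P0=29  P1=11  P2=14  P3=3  P4=21  P5=15
Turnaround times: P0=19, P1=8, P2=5, P3=3, P4=11, P5=3
Average turnaround = (19+8+5+3+11+3) / 6 = 49/6 = 8.17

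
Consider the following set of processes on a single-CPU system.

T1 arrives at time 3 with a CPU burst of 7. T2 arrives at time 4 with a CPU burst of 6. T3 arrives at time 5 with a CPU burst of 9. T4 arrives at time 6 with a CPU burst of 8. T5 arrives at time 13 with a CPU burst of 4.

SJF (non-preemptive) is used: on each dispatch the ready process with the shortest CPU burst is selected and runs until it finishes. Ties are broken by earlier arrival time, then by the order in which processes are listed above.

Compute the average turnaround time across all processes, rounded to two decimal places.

16.00

Schedule: | idle 0-3 | T1 3-10 | T2 10-16 | T5 16-20 | T4 20-28 | T3 28-37 |
Completion: T1=10  T2=16  T3=37  T4=28  T5=20
Turnaround (C−A): T1=7  T2=12  T3=32  T4=22  T5=7
Turnaround times: T1=7, T2=12, T3=32, T4=22, T5=7
Average turnaround = (7+12+32+22+7) / 5 = 80/5 = 16.00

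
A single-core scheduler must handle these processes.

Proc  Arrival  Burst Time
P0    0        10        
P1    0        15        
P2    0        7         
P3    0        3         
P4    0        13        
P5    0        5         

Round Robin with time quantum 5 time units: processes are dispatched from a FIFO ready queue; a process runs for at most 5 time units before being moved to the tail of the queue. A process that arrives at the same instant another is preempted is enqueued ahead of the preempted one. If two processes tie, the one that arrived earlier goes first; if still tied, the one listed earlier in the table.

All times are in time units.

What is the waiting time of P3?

Gantt: | P0 0-5 | P1 5-10 | P2 10-15 | P3 15-18 | P4 18-23 | P5 23-28 | P0 28-33 | P1 33-38 | P2 38-40 | P4 40-45 | P1 45-50 | P4 50-53 |
Completion: P0=33  P1=50  P2=40  P3=18  P4=53  P5=28
Turnaround (C−A): P0=33  P1=50  P2=40  P3=18  P4=53  P5=28
Waiting(P3) = turnaround − burst = 18 − 3 = 15

15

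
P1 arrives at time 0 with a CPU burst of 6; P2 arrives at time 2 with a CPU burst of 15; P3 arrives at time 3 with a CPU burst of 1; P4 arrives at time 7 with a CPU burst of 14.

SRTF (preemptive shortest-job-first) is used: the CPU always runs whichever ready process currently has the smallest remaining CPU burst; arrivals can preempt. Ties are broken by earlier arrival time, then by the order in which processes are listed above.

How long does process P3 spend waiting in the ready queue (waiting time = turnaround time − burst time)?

Schedule: | P1 0-3 | P3 3-4 | P1 4-7 | P4 7-21 | P2 21-36 |
Completion: P1=7  P2=36  P3=4  P4=21
Turnaround (C−A): P1=7  P2=34  P3=1  P4=14
Waiting(P3) = turnaround − burst = 1 − 1 = 0

0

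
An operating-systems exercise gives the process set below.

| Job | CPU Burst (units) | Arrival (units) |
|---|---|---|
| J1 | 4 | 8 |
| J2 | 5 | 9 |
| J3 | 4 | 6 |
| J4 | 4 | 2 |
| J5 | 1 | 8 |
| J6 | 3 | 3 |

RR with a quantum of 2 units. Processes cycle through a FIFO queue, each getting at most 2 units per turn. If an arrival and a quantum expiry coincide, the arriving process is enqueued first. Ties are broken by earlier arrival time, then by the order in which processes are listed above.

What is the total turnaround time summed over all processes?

58

Timeline: | idle 0-2 | J4 2-4 | J6 4-6 | J4 6-8 | J3 8-10 | J6 10-11 | J1 11-13 | J5 13-14 | J2 14-16 | J3 16-18 | J1 18-20 | J2 20-23 |
Completion: J1=20  J2=23  J3=18  J4=8  J5=14  J6=11
Turnaround (C−A): J1=12  J2=14  J3=12  J4=6  J5=6  J6=8
Turnaround = completion − arrival: J1=12, J2=14, J3=12, J4=6, J5=6, J6=8
Total turnaround = 12 + 14 + 12 + 6 + 6 + 8 = 58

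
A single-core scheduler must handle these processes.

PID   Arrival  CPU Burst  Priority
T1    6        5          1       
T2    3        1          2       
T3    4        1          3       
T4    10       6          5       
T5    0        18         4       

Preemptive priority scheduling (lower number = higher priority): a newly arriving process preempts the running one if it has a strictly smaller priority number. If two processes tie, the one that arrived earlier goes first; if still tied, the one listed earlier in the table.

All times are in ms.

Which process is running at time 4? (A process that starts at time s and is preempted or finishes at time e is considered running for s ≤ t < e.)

T3

Schedule: | T5 0-3 | T2 3-4 | T3 4-5 | T5 5-6 | T1 6-11 | T5 11-25 | T4 25-31 |
Completion: T1=11  T2=4  T3=5  T4=31  T5=25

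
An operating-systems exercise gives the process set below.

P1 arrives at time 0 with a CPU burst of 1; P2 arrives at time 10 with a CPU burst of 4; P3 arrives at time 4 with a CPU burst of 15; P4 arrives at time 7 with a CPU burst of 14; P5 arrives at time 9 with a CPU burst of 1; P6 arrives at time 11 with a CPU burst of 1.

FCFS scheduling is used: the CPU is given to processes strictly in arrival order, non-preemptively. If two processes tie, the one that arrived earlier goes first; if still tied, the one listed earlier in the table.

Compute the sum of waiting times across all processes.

Gantt: | P1 0-1 | idle 1-4 | P3 4-19 | P4 19-33 | P5 33-34 | P2 34-38 | P6 38-39 |
Completion: P1=1  P2=38  P3=19  P4=33  P5=34  P6=39
Turnaround (C−A): P1=1  P2=28  P3=15  P4=26  P5=25  P6=28
Waiting = turnaround − burst: P1=0, P2=24, P3=0, P4=12, P5=24, P6=27
Total waiting = 0 + 24 + 0 + 12 + 24 + 27 = 87

87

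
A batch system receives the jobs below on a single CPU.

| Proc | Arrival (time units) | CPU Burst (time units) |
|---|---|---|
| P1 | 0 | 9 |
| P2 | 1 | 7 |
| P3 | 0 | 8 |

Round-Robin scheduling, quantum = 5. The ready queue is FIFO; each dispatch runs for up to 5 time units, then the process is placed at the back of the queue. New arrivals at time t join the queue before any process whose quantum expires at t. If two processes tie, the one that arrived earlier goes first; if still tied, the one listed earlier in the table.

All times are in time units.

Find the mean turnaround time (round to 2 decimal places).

Gantt: | P1 0-5 | P3 5-10 | P2 10-15 | P1 15-19 | P3 19-22 | P2 22-24 |
Completion: P1=19  P2=24  P3=22
Turnaround (C−A): P1=19  P2=23  P3=22
Turnaround times: P1=19, P2=23, P3=22
Average turnaround = (19+23+22) / 3 = 64/3 = 21.33

21.33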